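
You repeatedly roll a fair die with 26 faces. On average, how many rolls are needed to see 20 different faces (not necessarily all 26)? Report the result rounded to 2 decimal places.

36.51

Going from k to k+1 distinct takes a geometric number of rolls with mean 26/(26-k).
Sum over k = 0,...,19: E = 26/26 + 26/25 + 26/24 + ... + 26/8 + 26/7 = 36.515.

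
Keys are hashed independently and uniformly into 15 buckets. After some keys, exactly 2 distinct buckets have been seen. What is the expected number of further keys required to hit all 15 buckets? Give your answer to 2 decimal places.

From k distinct to k+1 distinct takes on average 15/(15-k) keys.
Sum over k = 2,...,14: E = 15/13 + 15/12 + 15/11 + ... + 15/2 + 15/1 = 47.702.

47.70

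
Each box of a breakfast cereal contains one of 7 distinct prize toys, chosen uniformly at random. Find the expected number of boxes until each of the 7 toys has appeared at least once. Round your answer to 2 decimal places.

Split into phases: going from k distinct to k+1 distinct takes on average 7/(7-k) boxes.
E[T] = 7/7 + 7/6 + 7/5 + ... + 7/2 + 7/1 = 7·H_{7}.
H_{7} = 2.593, so E[T] = 18.150.

18.15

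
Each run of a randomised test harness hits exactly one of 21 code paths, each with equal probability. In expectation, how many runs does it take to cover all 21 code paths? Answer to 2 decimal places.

The wait to go from k to k+1 distinct code paths is geometric with mean 21/(21-k).
E[T] = 21/21 + 21/20 + 21/19 + ... + 21/2 + 21/1 = 21·H_{21}.
H_{21} = 3.645, so E[T] = 76.553.

76.55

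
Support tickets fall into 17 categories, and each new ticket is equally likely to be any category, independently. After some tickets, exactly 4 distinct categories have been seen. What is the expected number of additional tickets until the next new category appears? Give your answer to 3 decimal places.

1.308

The number of tickets until the next new category is geometric with success probability 13/17, so its mean is 17/13.
E = 17/13 = 1.3077.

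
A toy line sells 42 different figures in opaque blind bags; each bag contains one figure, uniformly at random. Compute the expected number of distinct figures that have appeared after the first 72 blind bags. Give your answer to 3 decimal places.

34.591

For each figure, P(seen in 72 blind bags) = 1 - (41/42)^72 = 0.8236.
By linearity of expectation, E[distinct seen] = 42·(1 - (41/42)^72) = 34.5914.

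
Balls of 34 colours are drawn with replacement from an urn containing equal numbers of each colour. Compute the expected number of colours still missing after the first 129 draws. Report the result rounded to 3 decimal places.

0.723

For each colour, P(unseen after 129) = (33/34)^129 = 0.0213.
By linearity of expectation, E[unseen] = 34·(33/34)^129 = 0.7228.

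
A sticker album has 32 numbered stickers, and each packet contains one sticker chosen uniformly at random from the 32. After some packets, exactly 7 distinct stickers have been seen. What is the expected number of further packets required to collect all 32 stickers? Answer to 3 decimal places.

122.111

The wait to go from k to k+1 distinct stickers is geometric with mean 32/(32-k).
Sum over k = 7,...,31: E = 32/25 + 32/24 + 32/23 + ... + 32/2 + 32/1 = 122.1107.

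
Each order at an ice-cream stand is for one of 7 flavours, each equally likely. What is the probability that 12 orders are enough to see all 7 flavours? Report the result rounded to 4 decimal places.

Let A_i be the event that flavour i is missing after 12 orders. By inclusion–exclusion on the A_i,
P(all seen) = Σ_{j=0}^{7} (-1)^j C(7,j)((7-j)/7)^12
= 1.00000 - 1.10087 + 0.37041 - 0.04242 + 0.00134 - 0.00001 + 0.00000 - 0.00000
= 0.22845.

0.2285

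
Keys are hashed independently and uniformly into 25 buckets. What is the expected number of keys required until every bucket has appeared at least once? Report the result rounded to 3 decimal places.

95.399

The wait to go from k to k+1 distinct buckets is geometric with mean 25/(25-k).
E[T] = 25/25 + 25/24 + 25/23 + ... + 25/2 + 25/1 = 25·H_{25}.
H_{25} = 3.8160, so E[T] = 95.3990.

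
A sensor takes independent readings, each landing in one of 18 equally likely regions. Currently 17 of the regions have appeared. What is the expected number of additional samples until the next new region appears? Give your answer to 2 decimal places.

18.00

Each sample yields a new region with probability (18-17)/18 = 1/18, so the wait is geometric with mean 18/1.
E = 18/1 = 18.000.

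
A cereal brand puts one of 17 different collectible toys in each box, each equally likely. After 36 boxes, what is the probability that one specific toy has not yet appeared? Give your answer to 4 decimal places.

0.1128

Each box misses the fixed toy with probability (17-1)/17 = 16/17, independently.
P(still missing after 36) = (16/17)^36 = 0.11276.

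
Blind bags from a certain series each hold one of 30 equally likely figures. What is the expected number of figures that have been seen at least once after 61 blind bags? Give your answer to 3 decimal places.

26.207

For each figure, P(seen in 61 blind bags) = 1 - (29/30)^61 = 0.8736.
By linearity of expectation, E[distinct seen] = 30·(1 - (29/30)^61) = 26.2068.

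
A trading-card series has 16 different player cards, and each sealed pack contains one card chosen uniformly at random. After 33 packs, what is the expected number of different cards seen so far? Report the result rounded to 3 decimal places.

14.098

For each card, P(seen in 33 packs) = 1 - (15/16)^33 = 0.8811.
By linearity of expectation, E[distinct seen] = 16·(1 - (15/16)^33) = 14.0982.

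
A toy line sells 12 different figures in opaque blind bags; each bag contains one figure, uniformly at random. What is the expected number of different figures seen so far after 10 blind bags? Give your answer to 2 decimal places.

For each figure, P(seen in 10 blind bags) = 1 - (11/12)^10 = 0.581.
By linearity of expectation, E[distinct seen] = 12·(1 - (11/12)^10) = 6.973.

6.97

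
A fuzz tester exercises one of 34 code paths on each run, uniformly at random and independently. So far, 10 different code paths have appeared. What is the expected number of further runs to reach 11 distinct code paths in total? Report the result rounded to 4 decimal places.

The wait to go from k to k+1 distinct code paths is geometric with mean 34/(34-k).
Only the k = 10 term is needed: E = 34/24 = 1.41667.

1.4167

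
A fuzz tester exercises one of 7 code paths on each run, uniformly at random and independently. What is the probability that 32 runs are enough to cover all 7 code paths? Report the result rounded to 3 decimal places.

0.950

Let A_i be the event that code path i is missing after 32 runs. By inclusion–exclusion on the A_i,
P(all seen) = Σ_{j=0}^{7} (-1)^j C(7,j)((7-j)/7)^32
= 1.0000 - 0.0504 + 0.0004 - 0.0000 + 0.0000 - 0.0000 + 0.0000 - 0.0000
= 0.9500.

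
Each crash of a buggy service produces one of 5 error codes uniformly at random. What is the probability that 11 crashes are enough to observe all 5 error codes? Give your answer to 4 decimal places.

Let A_i be the event that error code i is missing after 11 crashes. By inclusion–exclusion on the A_i,
P(all seen) = Σ_{j=0}^{5} (-1)^j C(5,j)((5-j)/5)^11
= 1.00000 - 0.42950 + 0.03628 - 0.00042 + 0.00000 - 0.00000
= 0.60636.

0.6064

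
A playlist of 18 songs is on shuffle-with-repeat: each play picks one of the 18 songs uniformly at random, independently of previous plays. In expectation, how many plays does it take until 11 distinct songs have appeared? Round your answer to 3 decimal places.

16.241

Going from k to k+1 distinct takes a geometric number of plays with mean 18/(18-k).
Sum over k = 0,...,10: E = 18/18 + 18/17 + 18/16 + ... + 18/9 + 18/8 = 16.2405.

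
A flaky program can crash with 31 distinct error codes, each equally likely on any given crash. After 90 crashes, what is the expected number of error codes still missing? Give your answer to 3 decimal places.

1.621

For each error code, P(unseen after 90) = (30/31)^90 = 0.0523.
By linearity of expectation, E[unseen] = 31·(30/31)^90 = 1.6208.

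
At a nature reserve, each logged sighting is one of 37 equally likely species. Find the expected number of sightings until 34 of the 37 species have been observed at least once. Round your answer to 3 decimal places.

With k distinct species already seen, the next new one arrives after an expected 37/(37-k) sightings.
Sum over k = 0,...,33: E = 37/37 + 37/36 + 37/35 + ... + 37/5 + 37/4 = 87.6254.

87.625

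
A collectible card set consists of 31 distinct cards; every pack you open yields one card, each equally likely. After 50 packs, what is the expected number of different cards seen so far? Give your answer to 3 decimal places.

24.984

For each card, P(seen in 50 packs) = 1 - (30/31)^50 = 0.8059.
By linearity of expectation, E[distinct seen] = 31·(1 - (30/31)^50) = 24.9836.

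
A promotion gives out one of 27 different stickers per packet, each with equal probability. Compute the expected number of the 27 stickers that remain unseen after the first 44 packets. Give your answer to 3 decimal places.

5.131

For each sticker, P(unseen after 44) = (26/27)^44 = 0.1900.
By linearity of expectation, E[unseen] = 27·(26/27)^44 = 5.1308.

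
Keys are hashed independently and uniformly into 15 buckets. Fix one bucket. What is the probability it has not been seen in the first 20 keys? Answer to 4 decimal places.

On each key the fixed bucket fails to appear with probability 14/15.
P(still missing after 20) = (14/15)^20 = 0.25161.

0.2516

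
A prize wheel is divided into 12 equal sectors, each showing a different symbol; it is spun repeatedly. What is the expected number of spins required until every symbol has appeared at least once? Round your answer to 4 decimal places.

The wait to go from k to k+1 distinct symbols is geometric with mean 12/(12-k).
E[T] = 12/12 + 12/11 + 12/10 + ... + 12/2 + 12/1 = 12·H_{12}.
H_{12} = 3.10321, so E[T] = 37.23853.

37.2385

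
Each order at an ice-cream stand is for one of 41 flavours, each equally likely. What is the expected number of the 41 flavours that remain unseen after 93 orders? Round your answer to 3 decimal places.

For each flavour, P(unseen after 93) = (40/41)^93 = 0.1006.
By linearity of expectation, E[unseen] = 41·(40/41)^93 = 4.1254.

4.125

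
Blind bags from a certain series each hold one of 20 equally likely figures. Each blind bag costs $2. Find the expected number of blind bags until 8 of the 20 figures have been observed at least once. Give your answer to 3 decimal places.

With k distinct figures already seen, the next new one arrives after an expected 20/(20-k) blind bags.
Sum over k = 0,...,7: E = 20/20 + 20/19 + 20/18 + ... + 20/14 + 20/13 = 9.8906.

9.891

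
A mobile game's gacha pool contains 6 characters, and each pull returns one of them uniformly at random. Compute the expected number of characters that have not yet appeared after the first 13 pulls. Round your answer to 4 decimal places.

0.5608

For each character, P(unseen after 13) = (5/6)^13 = 0.09346.
By linearity of expectation, E[unseen] = 6·(5/6)^13 = 0.56078.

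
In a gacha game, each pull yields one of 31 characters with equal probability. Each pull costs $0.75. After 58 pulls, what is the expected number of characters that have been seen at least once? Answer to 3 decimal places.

For each character, P(seen in 58 pulls) = 1 - (30/31)^58 = 0.8507.
By linearity of expectation, E[distinct seen] = 31·(1 - (30/31)^58) = 26.3718.

26.372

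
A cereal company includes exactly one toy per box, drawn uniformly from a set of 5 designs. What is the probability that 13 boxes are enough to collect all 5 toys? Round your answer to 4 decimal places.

By inclusion–exclusion over which toys are missing,
P(all seen) = Σ_{j=0}^{5} (-1)^j C(5,j)((5-j)/5)^13
= 1.00000 - 0.27488 + 0.01306 - 0.00007 + 0.00000 - 0.00000
= 0.73812.

0.7381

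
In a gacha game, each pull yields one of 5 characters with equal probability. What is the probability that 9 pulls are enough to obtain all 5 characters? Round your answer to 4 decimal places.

By inclusion–exclusion over which characters are missing,
P(all seen) = Σ_{j=0}^{5} (-1)^j C(5,j)((5-j)/5)^9
= 1.00000 - 0.67109 + 0.10078 - 0.00262 + 0.00000 - 0.00000
= 0.42707.

0.4271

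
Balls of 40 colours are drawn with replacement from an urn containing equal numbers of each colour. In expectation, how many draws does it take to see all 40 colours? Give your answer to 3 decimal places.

The wait to go from k to k+1 distinct colours is geometric with mean 40/(40-k).
E[T] = 40/40 + 40/39 + 40/38 + ... + 40/2 + 40/1 = 40·H_{40}.
H_{40} = 4.2785, so E[T] = 171.1417.

171.142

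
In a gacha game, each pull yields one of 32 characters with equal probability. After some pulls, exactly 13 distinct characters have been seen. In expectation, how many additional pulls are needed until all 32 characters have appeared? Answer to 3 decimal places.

113.528

The wait to go from k to k+1 distinct characters is geometric with mean 32/(32-k).
Sum over k = 13,...,31: E = 32/19 + 32/18 + 32/17 + ... + 32/2 + 32/1 = 113.5277.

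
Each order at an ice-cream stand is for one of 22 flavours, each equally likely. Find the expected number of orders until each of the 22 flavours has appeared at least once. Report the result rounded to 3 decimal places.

81.198

The wait to go from k to k+1 distinct flavours is geometric with mean 22/(22-k).
E[T] = 22/22 + 22/21 + 22/20 + ... + 22/2 + 22/1 = 22·H_{22}.
H_{22} = 3.6908, so E[T] = 81.1979.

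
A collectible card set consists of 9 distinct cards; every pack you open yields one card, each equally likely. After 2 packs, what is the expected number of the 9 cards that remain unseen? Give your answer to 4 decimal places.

For each card, P(unseen after 2) = (8/9)^2 = 0.79012.
By linearity of expectation, E[unseen] = 9·(8/9)^2 = 7.11111.

7.1111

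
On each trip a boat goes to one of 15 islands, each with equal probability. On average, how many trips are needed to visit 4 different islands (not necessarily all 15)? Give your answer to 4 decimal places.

4.4753

Going from k to k+1 distinct takes a geometric number of trips with mean 15/(15-k).
Sum over k = 0,...,3: E = 15/15 + 15/14 + 15/13 + 15/12 = 4.47527.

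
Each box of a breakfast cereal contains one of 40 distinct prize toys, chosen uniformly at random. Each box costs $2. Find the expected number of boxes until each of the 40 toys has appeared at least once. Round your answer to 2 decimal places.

After k distinct toys have appeared, the next box gives a new one with probability (40-k)/40, so the expected wait for the (k+1)-th is 40/(40-k).
E[T] = 40/40 + 40/39 + 40/38 + ... + 40/2 + 40/1 = 40·H_{40}.
H_{40} = 4.279, so E[T] = 171.142.

171.14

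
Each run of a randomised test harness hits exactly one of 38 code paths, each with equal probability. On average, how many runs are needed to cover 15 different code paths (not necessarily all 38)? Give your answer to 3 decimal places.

Going from k to k+1 distinct takes a geometric number of runs with mean 38/(38-k).
Sum over k = 0,...,14: E = 38/38 + 38/37 + 38/36 + ... + 38/25 + 38/24 = 18.7572.

18.757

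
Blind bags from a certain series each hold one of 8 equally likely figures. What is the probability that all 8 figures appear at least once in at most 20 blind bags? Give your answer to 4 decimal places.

0.5306

By inclusion–exclusion over which figures are missing,
P(all seen) = Σ_{j=0}^{8} (-1)^j C(8,j)((8-j)/8)^20
= 1.00000 - 0.55367 + 0.08879 - 0.00463 + 0.00007 - 0.00000 + 0.00000 - 0.00000 + 0.00000
= 0.53056.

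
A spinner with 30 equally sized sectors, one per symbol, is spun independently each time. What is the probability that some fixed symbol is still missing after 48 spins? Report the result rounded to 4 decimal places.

Each spin misses the fixed symbol with probability (30-1)/30 = 29/30, independently.
P(still missing after 48) = (29/30)^48 = 0.19646.

0.1965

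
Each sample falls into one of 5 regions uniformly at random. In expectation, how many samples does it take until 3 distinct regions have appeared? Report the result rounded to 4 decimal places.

With k distinct regions already seen, the next new one arrives after an expected 5/(5-k) samples.
Sum over k = 0,...,2: E = 5/5 + 5/4 + 5/3 = 3.91667.

3.9167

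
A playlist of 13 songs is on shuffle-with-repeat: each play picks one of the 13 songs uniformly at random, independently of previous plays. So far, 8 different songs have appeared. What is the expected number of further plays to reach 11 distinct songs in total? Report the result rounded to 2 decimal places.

From k distinct to k+1 distinct takes on average 13/(13-k) plays.
Sum over k = 8,...,10: E = 13/5 + 13/4 + 13/3 = 10.183.

10.18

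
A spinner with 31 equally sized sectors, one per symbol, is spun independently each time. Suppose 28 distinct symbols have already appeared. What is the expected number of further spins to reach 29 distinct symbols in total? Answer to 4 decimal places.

10.3333

With k distinct symbols already seen, the next new one takes an expected 31/(31-k) spins.
Only the k = 28 term is needed: E = 31/3 = 10.33333.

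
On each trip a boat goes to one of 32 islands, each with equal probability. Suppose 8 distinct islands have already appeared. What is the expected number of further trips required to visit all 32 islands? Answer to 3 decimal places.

The wait to go from k to k+1 distinct islands is geometric with mean 32/(32-k).
Sum over k = 8,...,31: E = 32/24 + 32/23 + 32/22 + ... + 32/2 + 32/1 = 120.8307.

120.831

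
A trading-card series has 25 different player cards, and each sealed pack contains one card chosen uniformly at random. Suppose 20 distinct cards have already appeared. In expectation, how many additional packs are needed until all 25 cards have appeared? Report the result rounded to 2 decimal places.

The wait to go from k to k+1 distinct cards is geometric with mean 25/(25-k).
Sum over k = 20,...,24: E = 25/5 + 25/4 + 25/3 + 25/2 + 25/1 = 57.083.

57.08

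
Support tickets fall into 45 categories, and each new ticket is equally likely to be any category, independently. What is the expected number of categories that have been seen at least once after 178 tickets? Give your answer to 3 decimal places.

For each category, P(seen in 178 tickets) = 1 - (44/45)^178 = 0.9817.
By linearity of expectation, E[distinct seen] = 45·(1 - (44/45)^178) = 44.1759.

44.176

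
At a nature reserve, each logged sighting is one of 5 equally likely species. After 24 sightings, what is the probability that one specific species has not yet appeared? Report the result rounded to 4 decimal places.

Each sighting misses the fixed species with probability (5-1)/5 = 4/5, independently.
P(still missing after 24) = (4/5)^24 = 0.00472.

0.0047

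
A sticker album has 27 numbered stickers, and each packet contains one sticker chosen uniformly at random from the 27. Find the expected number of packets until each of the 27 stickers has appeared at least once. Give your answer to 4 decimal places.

105.0693

Split into phases: going from k distinct to k+1 distinct takes on average 27/(27-k) packets.
E[T] = 27/27 + 27/26 + 27/25 + ... + 27/2 + 27/1 = 27·H_{27}.
H_{27} = 3.89146, so E[T] = 105.06933.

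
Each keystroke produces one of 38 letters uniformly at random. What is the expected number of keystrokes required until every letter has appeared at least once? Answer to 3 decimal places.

160.660

The wait to go from k to k+1 distinct letters is geometric with mean 38/(38-k).
E[T] = 38/38 + 38/37 + 38/36 + ... + 38/2 + 38/1 = 38·H_{38}.
H_{38} = 4.2279, so E[T] = 160.6603.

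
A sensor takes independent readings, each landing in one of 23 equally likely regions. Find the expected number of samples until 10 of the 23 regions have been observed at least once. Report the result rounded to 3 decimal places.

With k distinct regions already seen, the next new one arrives after an expected 23/(23-k) samples.
Sum over k = 0,...,9: E = 23/23 + 23/22 + 23/21 + ... + 23/15 + 23/14 = 12.7456.

12.746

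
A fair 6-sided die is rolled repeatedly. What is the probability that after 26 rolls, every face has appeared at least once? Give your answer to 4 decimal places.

0.9480

Let A_i be the event that face i is missing after 26 rolls. By inclusion–exclusion on the A_i,
P(all seen) = Σ_{j=0}^{6} (-1)^j C(6,j)((6-j)/6)^26
= 1.00000 - 0.05241 + 0.00040 - 0.00000 + 0.00000 - 0.00000 + 0.00000
= 0.94798.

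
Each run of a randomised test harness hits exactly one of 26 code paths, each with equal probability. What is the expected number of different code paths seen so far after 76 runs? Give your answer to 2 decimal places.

24.68

For each code path, P(seen in 76 runs) = 1 - (25/26)^76 = 0.949.
By linearity of expectation, E[distinct seen] = 26·(1 - (25/26)^76) = 24.680.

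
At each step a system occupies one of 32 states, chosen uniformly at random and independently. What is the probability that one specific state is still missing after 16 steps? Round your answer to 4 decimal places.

Each step misses the fixed state with probability (32-1)/32 = 31/32, independently.
P(still missing after 16) = (31/32)^16 = 0.60171.

0.6017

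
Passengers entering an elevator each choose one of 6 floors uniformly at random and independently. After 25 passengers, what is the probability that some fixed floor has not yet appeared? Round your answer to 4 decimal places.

0.0105

On each passenger the fixed floor fails to appear with probability 5/6.
P(still missing after 25) = (5/6)^25 = 0.01048.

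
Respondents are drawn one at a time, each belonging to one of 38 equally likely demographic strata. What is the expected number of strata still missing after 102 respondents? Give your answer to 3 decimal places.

For each stratum, P(unseen after 102) = (37/38)^102 = 0.0659.
By linearity of expectation, E[unseen] = 38·(37/38)^102 = 2.5028.

2.503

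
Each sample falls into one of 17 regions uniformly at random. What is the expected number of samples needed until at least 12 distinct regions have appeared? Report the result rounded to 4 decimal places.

With k distinct regions already seen, the next new one arrives after an expected 17/(17-k) samples.
Sum over k = 0,...,11: E = 17/17 + 17/16 + 17/15 + ... + 17/7 + 17/6 = 19.65573.

19.6557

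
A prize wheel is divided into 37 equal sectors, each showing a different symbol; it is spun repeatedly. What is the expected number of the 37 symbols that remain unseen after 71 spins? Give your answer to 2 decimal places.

For each symbol, P(unseen after 71) = (36/37)^71 = 0.143.
By linearity of expectation, E[unseen] = 37·(36/37)^71 = 5.289.

5.29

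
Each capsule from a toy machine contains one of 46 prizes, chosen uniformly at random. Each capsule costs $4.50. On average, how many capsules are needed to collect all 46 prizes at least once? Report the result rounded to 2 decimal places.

The wait to go from k to k+1 distinct prizes is geometric with mean 46/(46-k).
E[T] = 46/46 + 46/45 + 46/44 + ... + 46/2 + 46/1 = 46·H_{46}.
H_{46} = 4.417, so E[T] = 203.168.

203.17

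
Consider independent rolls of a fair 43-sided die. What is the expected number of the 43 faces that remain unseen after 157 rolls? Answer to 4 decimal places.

1.0692

For each face, P(unseen after 157) = (42/43)^157 = 0.02487.
By linearity of expectation, E[unseen] = 43·(42/43)^157 = 1.06920.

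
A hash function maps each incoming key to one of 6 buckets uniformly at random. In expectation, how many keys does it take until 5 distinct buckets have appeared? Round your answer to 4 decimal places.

8.7000

With k distinct buckets already seen, the next new one arrives after an expected 6/(6-k) keys.
Sum over k = 0,...,4: E = 6/6 + 6/5 + 6/4 + 6/3 + 6/2 = 8.70000.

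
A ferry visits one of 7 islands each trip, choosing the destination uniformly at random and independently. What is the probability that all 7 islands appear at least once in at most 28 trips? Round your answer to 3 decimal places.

Let A_i be the event that island i is missing after 28 trips. By inclusion–exclusion on the A_i,
P(all seen) = Σ_{j=0}^{7} (-1)^j C(7,j)((7-j)/7)^28
= 1.0000 - 0.0935 + 0.0017 - 0.0000 + 0.0000 - 0.0000 + 0.0000 - 0.0000
= 0.9082.

0.908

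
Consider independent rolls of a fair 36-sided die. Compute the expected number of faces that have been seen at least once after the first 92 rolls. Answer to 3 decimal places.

For each face, P(seen in 92 rolls) = 1 - (35/36)^92 = 0.9251.
By linearity of expectation, E[distinct seen] = 36·(1 - (35/36)^92) = 33.3039.

33.304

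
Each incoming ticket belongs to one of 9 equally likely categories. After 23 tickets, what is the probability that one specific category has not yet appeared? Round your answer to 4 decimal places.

On each ticket the fixed category fails to appear with probability 8/9.
P(still missing after 23) = (8/9)^23 = 0.06660.

0.0666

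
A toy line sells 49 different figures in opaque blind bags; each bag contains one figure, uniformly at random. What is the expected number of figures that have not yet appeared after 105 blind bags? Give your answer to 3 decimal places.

5.623

For each figure, P(unseen after 105) = (48/49)^105 = 0.1147.
By linearity of expectation, E[unseen] = 49·(48/49)^105 = 5.6226.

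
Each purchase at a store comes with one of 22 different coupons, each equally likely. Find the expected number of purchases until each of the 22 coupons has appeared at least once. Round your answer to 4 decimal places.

Split into phases: going from k distinct to k+1 distinct takes on average 22/(22-k) purchases.
E[T] = 22/22 + 22/21 + 22/20 + ... + 22/2 + 22/1 = 22·H_{22}.
H_{22} = 3.69081, so E[T] = 81.19789.

81.1979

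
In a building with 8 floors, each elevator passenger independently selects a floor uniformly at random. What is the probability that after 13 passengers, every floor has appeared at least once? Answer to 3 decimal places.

Let A_i be the event that floor i is missing after 13 passengers. By inclusion–exclusion on the A_i,
P(all seen) = Σ_{j=0}^{8} (-1)^j C(8,j)((8-j)/8)^13
= 1.0000 - 1.4099 + 0.6652 - 0.1243 + 0.0085 - 0.0002 + 0.0000 - 0.0000 + 0.0000
= 0.1393.

0.139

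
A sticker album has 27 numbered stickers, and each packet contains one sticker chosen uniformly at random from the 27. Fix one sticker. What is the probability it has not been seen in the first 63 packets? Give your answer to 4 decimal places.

0.0928

Each packet misses the fixed sticker with probability (27-1)/27 = 26/27, independently.
P(still missing after 63) = (26/27)^63 = 0.09277.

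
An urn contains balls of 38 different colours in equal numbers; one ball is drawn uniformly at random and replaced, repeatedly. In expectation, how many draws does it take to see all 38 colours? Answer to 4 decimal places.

After k distinct colours have appeared, the next draw gives a new one with probability (38-k)/38, so the expected wait for the (k+1)-th is 38/(38-k).
E[T] = 38/38 + 38/37 + 38/36 + ... + 38/2 + 38/1 = 38·H_{38}.
H_{38} = 4.22790, so E[T] = 160.66028.

160.6603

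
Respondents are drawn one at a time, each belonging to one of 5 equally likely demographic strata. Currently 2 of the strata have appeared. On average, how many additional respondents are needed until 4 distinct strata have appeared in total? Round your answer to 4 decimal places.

The wait to go from k to k+1 distinct strata is geometric with mean 5/(5-k).
Sum over k = 2,...,3: E = 5/3 + 5/2 = 4.16667.

4.1667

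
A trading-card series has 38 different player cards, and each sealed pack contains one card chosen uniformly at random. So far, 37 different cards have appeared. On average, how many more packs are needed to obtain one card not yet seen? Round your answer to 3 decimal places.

38.000

Each pack yields a new card with probability (38-37)/38 = 1/38, so the wait is geometric with mean 38/1.
E = 38/1 = 38.0000.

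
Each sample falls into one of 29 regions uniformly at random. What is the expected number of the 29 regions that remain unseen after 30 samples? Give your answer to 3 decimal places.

10.120

For each region, P(unseen after 30) = (28/29)^30 = 0.3490.
By linearity of expectation, E[unseen] = 29·(28/29)^30 = 10.1204.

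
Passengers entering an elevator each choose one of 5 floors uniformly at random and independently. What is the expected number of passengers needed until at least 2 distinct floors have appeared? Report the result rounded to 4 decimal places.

Going from k to k+1 distinct takes a geometric number of passengers with mean 5/(5-k).
Sum over k = 0,...,1: E = 5/5 + 5/4 = 2.25000.

2.2500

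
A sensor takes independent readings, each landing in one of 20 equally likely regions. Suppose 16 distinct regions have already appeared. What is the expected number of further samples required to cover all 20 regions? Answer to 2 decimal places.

41.67

The wait to go from k to k+1 distinct regions is geometric with mean 20/(20-k).
Sum over k = 16,...,19: E = 20/4 + 20/3 + 20/2 + 20/1 = 41.667.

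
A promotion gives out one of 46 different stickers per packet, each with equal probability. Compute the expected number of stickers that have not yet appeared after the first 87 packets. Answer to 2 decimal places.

For each sticker, P(unseen after 87) = (45/46)^87 = 0.148.
By linearity of expectation, E[unseen] = 46·(45/46)^87 = 6.797.

6.80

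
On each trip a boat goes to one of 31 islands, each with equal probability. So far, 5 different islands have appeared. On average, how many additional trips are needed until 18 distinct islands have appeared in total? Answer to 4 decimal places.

From k distinct to k+1 distinct takes on average 31/(31-k) trips.
Sum over k = 5,...,17: E = 31/26 + 31/25 + 31/24 + ... + 31/15 + 31/14 = 20.90286.

20.9029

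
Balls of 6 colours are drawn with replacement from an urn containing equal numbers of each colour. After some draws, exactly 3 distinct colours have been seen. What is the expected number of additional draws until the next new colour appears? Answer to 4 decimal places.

2.0000

The number of draws until the next new colour is geometric with success probability 3/6, so its mean is 6/3.
E = 6/3 = 2.00000.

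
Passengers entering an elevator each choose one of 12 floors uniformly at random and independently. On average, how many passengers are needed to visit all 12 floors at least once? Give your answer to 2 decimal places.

After k distinct floors have appeared, the next passenger gives a new one with probability (12-k)/12, so the expected wait for the (k+1)-th is 12/(12-k).
E[T] = 12/12 + 12/11 + 12/10 + ... + 12/2 + 12/1 = 12·H_{12}.
H_{12} = 3.103, so E[T] = 37.239.

37.24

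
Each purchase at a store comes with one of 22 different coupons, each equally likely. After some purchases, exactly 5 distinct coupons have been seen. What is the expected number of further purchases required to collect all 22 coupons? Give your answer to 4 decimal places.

75.6702

From k distinct to k+1 distinct takes on average 22/(22-k) purchases.
Sum over k = 5,...,21: E = 22/17 + 22/16 + 22/15 + ... + 22/2 + 22/1 = 75.67016.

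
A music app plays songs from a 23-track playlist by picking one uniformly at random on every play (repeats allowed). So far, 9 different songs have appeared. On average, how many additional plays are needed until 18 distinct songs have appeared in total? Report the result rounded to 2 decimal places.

From k distinct to k+1 distinct takes on average 23/(23-k) plays.
Sum over k = 9,...,17: E = 23/14 + 23/13 + 23/12 + ... + 23/7 + 23/6 = 22.269.

22.27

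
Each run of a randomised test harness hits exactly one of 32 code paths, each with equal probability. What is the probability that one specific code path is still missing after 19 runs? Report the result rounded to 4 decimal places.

Each run misses the fixed code path with probability (32-1)/32 = 31/32, independently.
P(still missing after 19) = (31/32)^19 = 0.54704.

0.5470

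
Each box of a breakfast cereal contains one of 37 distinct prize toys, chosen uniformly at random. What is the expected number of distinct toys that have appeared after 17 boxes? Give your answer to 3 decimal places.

13.777

For each toy, P(seen in 17 boxes) = 1 - (36/37)^17 = 0.3724.
By linearity of expectation, E[distinct seen] = 37·(1 - (36/37)^17) = 13.7772.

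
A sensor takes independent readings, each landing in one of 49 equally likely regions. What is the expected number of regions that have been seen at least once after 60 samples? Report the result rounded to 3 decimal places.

For each region, P(seen in 60 samples) = 1 - (48/49)^60 = 0.7098.
By linearity of expectation, E[distinct seen] = 49·(1 - (48/49)^60) = 34.7798.

34.780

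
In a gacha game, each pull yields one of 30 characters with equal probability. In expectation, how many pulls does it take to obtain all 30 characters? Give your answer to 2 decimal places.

Split into phases: going from k distinct to k+1 distinct takes on average 30/(30-k) pulls.
E[T] = 30/30 + 30/29 + 30/28 + ... + 30/2 + 30/1 = 30·H_{30}.
H_{30} = 3.995, so E[T] = 119.850.

119.85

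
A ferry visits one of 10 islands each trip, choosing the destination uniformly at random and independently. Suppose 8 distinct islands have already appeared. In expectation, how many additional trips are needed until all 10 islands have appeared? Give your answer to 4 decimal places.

The wait to go from k to k+1 distinct islands is geometric with mean 10/(10-k).
Sum over k = 8,...,9: E = 10/2 + 10/1 = 15.00000.

15.0000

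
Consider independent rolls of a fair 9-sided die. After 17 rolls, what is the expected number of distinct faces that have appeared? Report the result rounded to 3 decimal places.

For each face, P(seen in 17 rolls) = 1 - (8/9)^17 = 0.8650.
By linearity of expectation, E[distinct seen] = 9·(1 - (8/9)^17) = 7.7848.

7.785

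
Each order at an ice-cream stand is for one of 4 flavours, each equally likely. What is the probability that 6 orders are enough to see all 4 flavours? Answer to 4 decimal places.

0.3809

Let A_i be the event that flavour i is missing after 6 orders. By inclusion–exclusion on the A_i,
P(all seen) = Σ_{j=0}^{4} (-1)^j C(4,j)((4-j)/4)^6
= 1.00000 - 0.71191 + 0.09375 - 0.00098 + 0.00000
= 0.38086.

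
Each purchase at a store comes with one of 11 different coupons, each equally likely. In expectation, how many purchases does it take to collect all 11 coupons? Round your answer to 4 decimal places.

Split into phases: going from k distinct to k+1 distinct takes on average 11/(11-k) purchases.
E[T] = 11/11 + 11/10 + 11/9 + ... + 11/2 + 11/1 = 11·H_{11}.
H_{11} = 3.01988, so E[T] = 33.21865.

33.2187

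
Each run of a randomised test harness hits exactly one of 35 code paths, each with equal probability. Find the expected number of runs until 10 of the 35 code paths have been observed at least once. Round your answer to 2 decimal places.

11.58

With k distinct code paths already seen, the next new one arrives after an expected 35/(35-k) runs.
Sum over k = 0,...,9: E = 35/35 + 35/34 + 35/33 + ... + 35/27 + 35/26 = 11.579.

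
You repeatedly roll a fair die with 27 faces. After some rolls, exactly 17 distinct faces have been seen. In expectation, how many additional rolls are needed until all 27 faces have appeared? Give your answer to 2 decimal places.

The wait to go from k to k+1 distinct faces is geometric with mean 27/(27-k).
Sum over k = 17,...,26: E = 27/10 + 27/9 + 27/8 + ... + 27/2 + 27/1 = 79.082.

79.08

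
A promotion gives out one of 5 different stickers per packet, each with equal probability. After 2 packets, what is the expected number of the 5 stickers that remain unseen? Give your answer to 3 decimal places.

For each sticker, P(unseen after 2) = (4/5)^2 = 0.6400.
By linearity of expectation, E[unseen] = 5·(4/5)^2 = 3.2000.

3.200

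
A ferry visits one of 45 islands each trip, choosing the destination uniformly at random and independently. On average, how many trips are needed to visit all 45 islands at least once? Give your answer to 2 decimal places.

197.77

The wait to go from k to k+1 distinct islands is geometric with mean 45/(45-k).
E[T] = 45/45 + 45/44 + 45/43 + ... + 45/2 + 45/1 = 45·H_{45}.
H_{45} = 4.395, so E[T] = 197.773.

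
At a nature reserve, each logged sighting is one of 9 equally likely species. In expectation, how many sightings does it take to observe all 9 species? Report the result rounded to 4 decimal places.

25.4607

Split into phases: going from k distinct to k+1 distinct takes on average 9/(9-k) sightings.
E[T] = 9/9 + 9/8 + 9/7 + ... + 9/2 + 9/1 = 9·H_{9}.
H_{9} = 2.82897, so E[T] = 25.46071.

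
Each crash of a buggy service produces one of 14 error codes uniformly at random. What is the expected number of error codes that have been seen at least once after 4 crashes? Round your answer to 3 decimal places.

For each error code, P(seen in 4 crashes) = 1 - (13/14)^4 = 0.2565.
By linearity of expectation, E[distinct seen] = 14·(1 - (13/14)^4) = 3.5915.

3.591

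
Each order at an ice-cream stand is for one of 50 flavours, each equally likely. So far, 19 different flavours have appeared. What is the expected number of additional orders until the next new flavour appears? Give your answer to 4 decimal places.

1.6129

The number of orders until the next new flavour is geometric with success probability 31/50, so its mean is 50/31.
E = 50/31 = 1.61290.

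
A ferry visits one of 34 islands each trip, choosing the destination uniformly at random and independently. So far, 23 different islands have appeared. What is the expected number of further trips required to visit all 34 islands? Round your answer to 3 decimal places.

102.676

The wait to go from k to k+1 distinct islands is geometric with mean 34/(34-k).
Sum over k = 23,...,33: E = 34/11 + 34/10 + 34/9 + ... + 34/2 + 34/1 = 102.6758.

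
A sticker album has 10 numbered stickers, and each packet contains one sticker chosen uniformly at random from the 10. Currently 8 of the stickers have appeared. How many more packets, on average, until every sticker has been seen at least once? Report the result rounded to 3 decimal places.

From k distinct to k+1 distinct takes on average 10/(10-k) packets.
Sum over k = 8,...,9: E = 10/2 + 10/1 = 15.0000.

15.000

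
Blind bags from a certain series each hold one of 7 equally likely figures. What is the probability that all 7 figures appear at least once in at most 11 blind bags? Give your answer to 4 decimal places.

0.1631

Let A_i be the event that figure i is missing after 11 blind bags. By inclusion–exclusion on the A_i,
P(all seen) = Σ_{j=0}^{7} (-1)^j C(7,j)((7-j)/7)^11
= 1.00000 - 1.28435 + 0.51857 - 0.07424 + 0.00314 - 0.00002 + 0.00000 - 0.00000
= 0.16310.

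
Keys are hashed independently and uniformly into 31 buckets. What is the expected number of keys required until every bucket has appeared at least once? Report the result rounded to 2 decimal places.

124.84

The wait to go from k to k+1 distinct buckets is geometric with mean 31/(31-k).
E[T] = 31/31 + 31/30 + 31/29 + ... + 31/2 + 31/1 = 31·H_{31}.
H_{31} = 4.027, so E[T] = 124.845.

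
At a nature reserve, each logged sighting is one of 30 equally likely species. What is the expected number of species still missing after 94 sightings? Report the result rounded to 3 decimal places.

1.239

For each species, P(unseen after 94) = (29/30)^94 = 0.0413.
By linearity of expectation, E[unseen] = 30·(29/30)^94 = 1.2392.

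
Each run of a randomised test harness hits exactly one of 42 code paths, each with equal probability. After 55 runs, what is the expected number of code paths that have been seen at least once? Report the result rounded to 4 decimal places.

For each code path, P(seen in 55 runs) = 1 - (41/42)^55 = 0.73429.
By linearity of expectation, E[distinct seen] = 42·(1 - (41/42)^55) = 30.84035.

30.8404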